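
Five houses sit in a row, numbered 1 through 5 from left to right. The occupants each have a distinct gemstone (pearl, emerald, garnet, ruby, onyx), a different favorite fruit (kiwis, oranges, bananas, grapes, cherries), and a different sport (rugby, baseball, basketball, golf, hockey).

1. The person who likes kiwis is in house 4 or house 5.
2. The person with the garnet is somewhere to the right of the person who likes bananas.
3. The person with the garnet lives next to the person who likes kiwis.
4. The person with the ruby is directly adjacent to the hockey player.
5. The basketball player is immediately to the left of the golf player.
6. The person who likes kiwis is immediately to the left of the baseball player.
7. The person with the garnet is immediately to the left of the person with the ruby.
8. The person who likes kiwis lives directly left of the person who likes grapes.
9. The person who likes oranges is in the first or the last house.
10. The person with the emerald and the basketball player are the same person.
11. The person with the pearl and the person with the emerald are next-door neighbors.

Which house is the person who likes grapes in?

5

From clue 6, the person who likes kiwis must be in house 4.
Clue 6 places the baseball player in house 5.
From clue 8, the person who likes grapes must be in house 5.
Clue 3 places the person with the garnet in house 3.
By clue 7, the person with the ruby is in house 4.
That leaves onyx as the gemstone for house 5.
The only favorite fruit still possible for house 1 is oranges.
By clue 2, the person who likes bananas is in house 2.
Clue 4: the hockey player is in house 3.
The only favorite fruit still possible for house 3 is cherries.
The basketball player is in house 1 (clue 5).
Clue 5 places the golf player in house 2.
By clue 10, the person with the emerald is in house 1.
Clue 11: the person with the pearl is in house 2.
House 4 sport: only rugby fits.
So: house 1 = emerald/oranges/basketball, house 2 = pearl/bananas/golf, house 3 = garnet/cherries/hockey, house 4 = ruby/kiwis/rugby, house 5 = onyx/grapes/baseball.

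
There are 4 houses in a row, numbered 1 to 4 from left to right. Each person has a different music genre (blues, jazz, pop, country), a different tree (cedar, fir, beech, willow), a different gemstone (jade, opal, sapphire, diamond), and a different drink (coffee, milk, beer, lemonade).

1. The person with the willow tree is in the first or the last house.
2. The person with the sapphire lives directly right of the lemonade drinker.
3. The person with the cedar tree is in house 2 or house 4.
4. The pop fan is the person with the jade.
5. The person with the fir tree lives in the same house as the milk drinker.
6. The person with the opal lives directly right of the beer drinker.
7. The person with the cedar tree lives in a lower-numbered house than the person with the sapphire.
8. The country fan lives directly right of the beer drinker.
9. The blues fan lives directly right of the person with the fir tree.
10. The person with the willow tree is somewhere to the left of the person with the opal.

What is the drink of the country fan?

By clue 7, the person with the cedar tree is in house 2.
From clue 10, the person with the willow tree must be in house 1.
The only tree still possible for house 4 is beech.
By clue 5, the milk drinker is in house 3.
Clue 9 places the blues fan in house 4.
The only tree still possible for house 3 is fir.
That leaves lemonade as the drink for house 2.
That leaves coffee as the drink for house 4.
Clue 2: the person with the sapphire is in house 3.
By clue 6, the person with the opal is in house 2.
From clue 8, the country fan must be in house 2.
House 4's gemstone must be diamond (nothing else left).
House 1 drink: only beer fits.
By clue 4, the pop fan is in house 1.
The only music genre still possible for house 3 is jazz.
The only gemstone still possible for house 1 is jade.
So: house 1 = pop/willow/jade/beer, house 2 = country/cedar/opal/lemonade, house 3 = jazz/fir/sapphire/milk, house 4 = blues/beech/diamond/coffee.

lemonade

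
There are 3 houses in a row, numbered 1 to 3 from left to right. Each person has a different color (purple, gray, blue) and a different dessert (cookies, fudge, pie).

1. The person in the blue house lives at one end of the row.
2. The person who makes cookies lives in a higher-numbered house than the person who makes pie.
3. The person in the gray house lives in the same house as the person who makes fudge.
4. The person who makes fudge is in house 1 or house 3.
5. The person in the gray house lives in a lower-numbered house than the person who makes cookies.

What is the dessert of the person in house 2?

pie

From clue 3, the person in the gray house must be in house 1.
The person who makes fudge is in house 1 (clue 3).
That leaves purple as the color for house 2.
That leaves blue as the color for house 3.
That leaves pie as the dessert for house 2.
House 3's dessert must be cookies (nothing else left).
So: house 1 = gray/fudge, house 2 = purple/pie, house 3 = blue/cookies.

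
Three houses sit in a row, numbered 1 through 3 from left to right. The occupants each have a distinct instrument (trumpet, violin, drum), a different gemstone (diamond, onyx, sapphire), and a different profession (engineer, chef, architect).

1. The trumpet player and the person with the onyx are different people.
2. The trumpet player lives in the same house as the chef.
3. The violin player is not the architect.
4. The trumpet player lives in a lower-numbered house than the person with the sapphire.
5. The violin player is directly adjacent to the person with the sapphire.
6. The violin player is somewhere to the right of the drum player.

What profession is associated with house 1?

chef

House 3 instrument: only violin fits.
The person with the sapphire is in house 2 (clue 5).
House 3 profession: only engineer fits.
The trumpet player is in house 1 (clue 4).
So house 2 gets drum for instrument.
The person with the onyx is in house 3 (clue 1).
From clue 2, the chef must be in house 1.
So house 1 gets diamond for gemstone.
The only profession still possible for house 2 is architect.
So: house 1 = trumpet/diamond/chef, house 2 = drum/sapphire/architect, house 3 = violin/onyx/engineer.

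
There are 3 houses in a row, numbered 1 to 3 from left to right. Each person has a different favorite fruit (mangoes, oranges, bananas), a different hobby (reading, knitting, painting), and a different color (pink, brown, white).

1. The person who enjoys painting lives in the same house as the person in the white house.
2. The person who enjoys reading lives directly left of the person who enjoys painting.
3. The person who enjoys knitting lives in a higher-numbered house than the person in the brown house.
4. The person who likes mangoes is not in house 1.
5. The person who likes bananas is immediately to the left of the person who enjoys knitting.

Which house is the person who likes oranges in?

1

House 1's hobby must be reading (nothing else left).
By clue 2, the person who enjoys painting is in house 2.
So house 3 gets knitting for hobby.
By clue 1, the person in the white house is in house 2.
Clue 5: the person who likes bananas is in house 2.
That leaves oranges as the favorite fruit for house 1.
The only favorite fruit still possible for house 3 is mangoes.
The only color still possible for house 3 is pink.
House 1 color: only brown fits.
So: house 1 = oranges/reading/brown, house 2 = bananas/painting/white, house 3 = mangoes/knitting/pink.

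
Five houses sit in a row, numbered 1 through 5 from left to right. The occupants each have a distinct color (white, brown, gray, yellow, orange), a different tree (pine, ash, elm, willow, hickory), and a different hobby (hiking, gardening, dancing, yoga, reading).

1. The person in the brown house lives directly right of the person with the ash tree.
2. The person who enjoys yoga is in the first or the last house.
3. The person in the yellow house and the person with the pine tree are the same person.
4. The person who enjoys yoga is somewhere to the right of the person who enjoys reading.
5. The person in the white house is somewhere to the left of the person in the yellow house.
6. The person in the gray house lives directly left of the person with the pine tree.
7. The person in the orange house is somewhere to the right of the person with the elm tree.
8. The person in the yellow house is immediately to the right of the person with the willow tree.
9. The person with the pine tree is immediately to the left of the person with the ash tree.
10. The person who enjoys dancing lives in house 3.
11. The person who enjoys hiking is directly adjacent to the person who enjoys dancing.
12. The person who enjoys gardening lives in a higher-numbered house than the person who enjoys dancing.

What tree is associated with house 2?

willow

Clue 4: the person who enjoys yoga is in house 5.
Clue 10: the person who enjoys dancing is in house 3.
So house 5 gets hickory for tree.
House 1's hobby must be reading (nothing else left).
So house 2 gets hiking for hobby.
House 4 hobby: only gardening fits.
The person in the brown house is narrowed to house 4 or 5; consider each.
Placing it in house 4 leads to a contradiction, so it's in house 5.
Clue 1 places the person with the ash tree in house 4.
By clue 9, the person with the pine tree is in house 3.
So house 4 gets orange for color.
Clue 3 places the person in the yellow house in house 3.
Clue 6: the person in the gray house is in house 2.
Clue 8: the person with the willow tree is in house 2.
That leaves white as the color for house 1.
House 1 tree: only elm fits.
So: house 1 = white/elm/reading, house 2 = gray/willow/hiking, house 3 = yellow/pine/dancing, house 4 = orange/ash/gardening, house 5 = brown/hickory/yoga.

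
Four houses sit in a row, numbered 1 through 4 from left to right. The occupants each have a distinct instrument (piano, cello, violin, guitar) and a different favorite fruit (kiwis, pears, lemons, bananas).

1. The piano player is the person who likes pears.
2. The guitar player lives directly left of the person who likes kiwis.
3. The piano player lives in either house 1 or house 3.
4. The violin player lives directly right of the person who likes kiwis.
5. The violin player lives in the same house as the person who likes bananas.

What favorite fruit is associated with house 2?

The guitar player is narrowed to house 1 or 2; consider each.
Placing it in house 1 leads to a contradiction, so it's in house 2.
By clue 2, the person who likes kiwis is in house 3.
Clue 4: the violin player is in house 4.
From clue 5, the person who likes bananas must be in house 4.
So house 1 gets pears for favorite fruit.
So house 2 gets lemons for favorite fruit.
By clue 1, the piano player is in house 1.
So house 3 gets cello for instrument.
So: house 1 = piano/pears, house 2 = guitar/lemons, house 3 = cello/kiwis, house 4 = violin/bananas.

lemons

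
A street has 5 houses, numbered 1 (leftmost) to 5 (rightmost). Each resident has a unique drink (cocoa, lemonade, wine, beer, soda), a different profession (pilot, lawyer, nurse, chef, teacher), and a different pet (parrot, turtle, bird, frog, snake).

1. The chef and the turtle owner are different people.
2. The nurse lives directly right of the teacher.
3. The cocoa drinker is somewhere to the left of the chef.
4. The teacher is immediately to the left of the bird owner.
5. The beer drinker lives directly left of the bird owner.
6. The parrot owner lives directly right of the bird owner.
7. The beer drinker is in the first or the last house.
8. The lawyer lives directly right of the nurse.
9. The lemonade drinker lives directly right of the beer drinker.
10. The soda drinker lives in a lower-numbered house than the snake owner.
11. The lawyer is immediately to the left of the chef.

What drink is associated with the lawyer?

cocoa

The beer drinker is in house 1 (clue 7).
By clue 9, the lemonade drinker is in house 2.
So house 5 gets wine for drink.
The bird owner is in house 2 (clue 5).
By clue 6, the parrot owner is in house 3.
From clue 4, the teacher must be in house 1.
Clue 2 places the nurse in house 2.
Clue 8 places the lawyer in house 3.
From clue 11, the chef must be in house 4.
House 5 profession: only pilot fits.
From clue 3, the cocoa drinker must be in house 3.
The only drink still possible for house 4 is soda.
By clue 10, the snake owner is in house 5.
The only pet still possible for house 4 is frog.
House 1 pet: only turtle fits.
So: house 1 = beer/teacher/turtle, house 2 = lemonade/nurse/bird, house 3 = cocoa/lawyer/parrot, house 4 = soda/chef/frog, house 5 = wine/pilot/snake.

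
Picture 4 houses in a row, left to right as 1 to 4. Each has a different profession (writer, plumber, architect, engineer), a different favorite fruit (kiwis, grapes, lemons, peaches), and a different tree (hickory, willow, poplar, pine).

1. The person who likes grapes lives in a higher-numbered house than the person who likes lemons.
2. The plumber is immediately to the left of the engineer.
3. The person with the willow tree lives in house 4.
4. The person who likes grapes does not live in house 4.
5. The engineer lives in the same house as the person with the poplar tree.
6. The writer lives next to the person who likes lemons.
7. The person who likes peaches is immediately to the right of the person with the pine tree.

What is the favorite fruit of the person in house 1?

Clue 3 places the person with the willow tree in house 4.
House 4 profession: only architect fits.
The engineer is narrowed to house 2 or 3; consider each.
Placing it in house 3 leads to a contradiction, so it's in house 2.
By clue 2, the plumber is in house 1.
By clue 5, the person with the poplar tree is in house 2.
That leaves writer as the profession for house 3.
The person who likes lemons is in house 2 (clue 6).
The only favorite fruit still possible for house 1 is kiwis.
The only favorite fruit still possible for house 3 is grapes.
So house 4 gets peaches for favorite fruit.
From clue 7, the person with the pine tree must be in house 3.
House 1's tree must be hickory (nothing else left).
So: house 1 = plumber/kiwis/hickory, house 2 = engineer/lemons/poplar, house 3 = writer/grapes/pine, house 4 = architect/peaches/willow.

kiwis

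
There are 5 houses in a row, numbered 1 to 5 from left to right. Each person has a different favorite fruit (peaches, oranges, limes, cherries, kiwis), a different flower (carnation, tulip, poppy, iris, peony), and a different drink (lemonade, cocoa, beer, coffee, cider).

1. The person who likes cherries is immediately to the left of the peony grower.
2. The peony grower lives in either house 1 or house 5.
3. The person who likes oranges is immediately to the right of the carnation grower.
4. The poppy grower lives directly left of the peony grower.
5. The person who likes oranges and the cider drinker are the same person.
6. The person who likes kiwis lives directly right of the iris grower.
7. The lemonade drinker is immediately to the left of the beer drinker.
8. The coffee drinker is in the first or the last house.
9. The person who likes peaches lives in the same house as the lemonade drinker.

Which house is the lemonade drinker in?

By clue 2, the peony grower is in house 5.
Clue 4: the poppy grower is in house 4.
Clue 1: the person who likes cherries is in house 4.
House 5 favorite fruit: only limes fits.
The only favorite fruit still possible for house 1 is peaches.
House 3 flower: only tulip fits.
Clue 9 places the lemonade drinker in house 1.
That leaves coffee as the drink for house 5.
From clue 7, the beer drinker must be in house 2.
House 3's drink must be cider (nothing else left).
House 4 drink: only cocoa fits.
Clue 5: the person who likes oranges is in house 3.
So house 2 gets kiwis for favorite fruit.
Clue 3: the carnation grower is in house 2.
Clue 6 places the iris grower in house 1.
So: house 1 = peaches/iris/lemonade, house 2 = kiwis/carnation/beer, house 3 = oranges/tulip/cider, house 4 = cherries/poppy/cocoa, house 5 = limes/peony/coffee.

1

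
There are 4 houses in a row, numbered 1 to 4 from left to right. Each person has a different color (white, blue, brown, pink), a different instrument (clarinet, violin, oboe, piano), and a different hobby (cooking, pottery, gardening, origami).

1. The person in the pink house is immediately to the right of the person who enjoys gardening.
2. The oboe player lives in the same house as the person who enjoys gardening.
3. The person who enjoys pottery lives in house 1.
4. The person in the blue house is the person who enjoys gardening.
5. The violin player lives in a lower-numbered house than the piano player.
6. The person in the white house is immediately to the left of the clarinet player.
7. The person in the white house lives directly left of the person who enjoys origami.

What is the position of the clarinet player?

From clue 3, the person who enjoys pottery must be in house 1.
So house 1 gets violin for instrument.
The person in the blue house is narrowed to house 2 or 3; consider each.
Placing it in house 2 leads to a contradiction, so it's in house 3.
By clue 4, the person who enjoys gardening is in house 3.
That leaves pink as the color for house 4.
The oboe player is in house 3 (clue 2).
By clue 7, the person in the white house is in house 1.
The person who enjoys origami is in house 2 (clue 7).
So house 2 gets brown for color.
That leaves piano as the instrument for house 4.
So house 4 gets cooking for hobby.
The only instrument still possible for house 2 is clarinet.
So: house 1 = white/violin/pottery, house 2 = brown/clarinet/origami, house 3 = blue/oboe/gardening, house 4 = pink/piano/cooking.

2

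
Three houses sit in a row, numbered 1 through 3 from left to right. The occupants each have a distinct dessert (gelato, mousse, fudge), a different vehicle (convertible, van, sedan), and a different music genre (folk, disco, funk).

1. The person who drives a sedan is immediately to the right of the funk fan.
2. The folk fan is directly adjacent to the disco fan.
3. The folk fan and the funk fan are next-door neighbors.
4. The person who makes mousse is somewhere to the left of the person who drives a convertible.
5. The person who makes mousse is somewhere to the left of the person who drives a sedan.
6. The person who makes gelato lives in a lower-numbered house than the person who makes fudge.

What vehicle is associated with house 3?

So house 3 gets fudge for dessert.
The only vehicle still possible for house 1 is van.
The person who makes gelato is narrowed to house 1 or 2; consider each.
Placing it in house 1 leads to a contradiction, so it's in house 2.
The only dessert still possible for house 1 is mousse.
The person who drives a convertible is narrowed to house 2 or 3; consider each.
Placing it in house 2 leads to a contradiction, so it's in house 3.
House 2's vehicle must be sedan (nothing else left).
The funk fan is in house 1 (clue 1).
Clue 3 places the folk fan in house 2.
House 3's music genre must be disco (nothing else left).
So: house 1 = mousse/van/funk, house 2 = gelato/sedan/folk, house 3 = fudge/convertible/disco.

convertible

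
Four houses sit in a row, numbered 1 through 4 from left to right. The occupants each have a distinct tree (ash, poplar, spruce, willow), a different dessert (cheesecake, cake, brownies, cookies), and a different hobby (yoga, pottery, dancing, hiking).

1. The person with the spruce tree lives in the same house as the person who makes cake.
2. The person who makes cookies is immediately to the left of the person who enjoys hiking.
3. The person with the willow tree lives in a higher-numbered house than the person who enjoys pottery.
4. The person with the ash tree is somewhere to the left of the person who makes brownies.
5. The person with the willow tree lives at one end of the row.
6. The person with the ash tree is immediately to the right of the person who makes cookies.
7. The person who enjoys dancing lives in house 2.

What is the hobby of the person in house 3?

Clue 5: the person with the willow tree is in house 4.
Clue 7 places the person who enjoys dancing in house 2.
Clue 2: the person who makes cookies is in house 2.
Clue 2 places the person who enjoys hiking in house 3.
By clue 6, the person with the ash tree is in house 3.
The only hobby still possible for house 4 is yoga.
The person with the spruce tree is in house 1 (clue 1).
Clue 1 places the person who makes cake in house 1.
From clue 4, the person who makes brownies must be in house 4.
House 2's tree must be poplar (nothing else left).
So house 3 gets cheesecake for dessert.
So house 1 gets pottery for hobby.
So: house 1 = spruce/cake/pottery, house 2 = poplar/cookies/dancing, house 3 = ash/cheesecake/hiking, house 4 = willow/brownies/yoga.

hiking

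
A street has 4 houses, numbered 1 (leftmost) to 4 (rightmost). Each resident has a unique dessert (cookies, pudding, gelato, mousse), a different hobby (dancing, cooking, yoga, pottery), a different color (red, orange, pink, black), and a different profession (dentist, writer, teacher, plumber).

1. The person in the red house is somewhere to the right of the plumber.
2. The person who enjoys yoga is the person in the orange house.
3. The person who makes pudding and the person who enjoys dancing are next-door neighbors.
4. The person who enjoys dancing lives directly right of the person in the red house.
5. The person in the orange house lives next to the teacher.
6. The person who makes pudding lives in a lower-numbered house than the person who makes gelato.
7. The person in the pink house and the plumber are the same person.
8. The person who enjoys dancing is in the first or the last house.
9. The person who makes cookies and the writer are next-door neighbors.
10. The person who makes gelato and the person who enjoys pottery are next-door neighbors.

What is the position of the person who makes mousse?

Clue 8: the person who enjoys dancing is in house 4.
Clue 3: the person who makes pudding is in house 3.
From clue 4, the person in the red house must be in house 3.
The person who makes gelato is in house 4 (clue 6).
Clue 10 places the person who enjoys pottery in house 3.
So house 4 gets black for color.
So house 4 gets dentist for profession.
The person who makes cookies is narrowed to house 1 or 2; consider each.
Placing it in house 2 leads to a contradiction, so it's in house 1.
From clue 9, the writer must be in house 2.
House 2 dessert: only mousse fits.
So house 1 gets plumber for profession.
So house 3 gets teacher for profession.
Clue 5 places the person in the orange house in house 2.
The person in the pink house is in house 1 (clue 7).
Clue 2 places the person who enjoys yoga in house 2.
So house 1 gets cooking for hobby.
So: house 1 = cookies/cooking/pink/plumber, house 2 = mousse/yoga/orange/writer, house 3 = pudding/pottery/red/teacher, house 4 = gelato/dancing/black/dentist.

2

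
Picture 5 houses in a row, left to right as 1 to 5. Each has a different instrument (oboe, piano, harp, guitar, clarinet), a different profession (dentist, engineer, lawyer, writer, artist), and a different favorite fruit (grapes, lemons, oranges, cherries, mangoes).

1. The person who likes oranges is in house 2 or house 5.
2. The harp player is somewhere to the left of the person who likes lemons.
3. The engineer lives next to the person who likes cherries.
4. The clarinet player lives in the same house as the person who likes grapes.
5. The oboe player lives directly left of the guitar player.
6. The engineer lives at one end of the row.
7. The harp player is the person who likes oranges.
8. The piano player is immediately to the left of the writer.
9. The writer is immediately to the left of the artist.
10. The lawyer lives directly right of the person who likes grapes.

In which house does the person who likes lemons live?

The harp player is in house 2 (clue 7).
Clue 7 places the person who likes oranges in house 2.
From clue 3, the engineer must be in house 5.
By clue 3, the person who likes cherries is in house 4.
So house 5 gets guitar for instrument.
The only profession still possible for house 1 is dentist.
House 3's profession must be artist (nothing else left).
Clue 5: the oboe player is in house 4.
By clue 9, the writer is in house 2.
House 4's profession must be lawyer (nothing else left).
Clue 8 places the piano player in house 1.
Clue 10 places the person who likes grapes in house 3.
House 3 instrument: only clarinet fits.
House 1's favorite fruit must be mangoes (nothing else left).
So house 5 gets lemons for favorite fruit.
So: house 1 = piano/dentist/mangoes, house 2 = harp/writer/oranges, house 3 = clarinet/artist/grapes, house 4 = oboe/lawyer/cherries, house 5 = guitar/engineer/lemons.

5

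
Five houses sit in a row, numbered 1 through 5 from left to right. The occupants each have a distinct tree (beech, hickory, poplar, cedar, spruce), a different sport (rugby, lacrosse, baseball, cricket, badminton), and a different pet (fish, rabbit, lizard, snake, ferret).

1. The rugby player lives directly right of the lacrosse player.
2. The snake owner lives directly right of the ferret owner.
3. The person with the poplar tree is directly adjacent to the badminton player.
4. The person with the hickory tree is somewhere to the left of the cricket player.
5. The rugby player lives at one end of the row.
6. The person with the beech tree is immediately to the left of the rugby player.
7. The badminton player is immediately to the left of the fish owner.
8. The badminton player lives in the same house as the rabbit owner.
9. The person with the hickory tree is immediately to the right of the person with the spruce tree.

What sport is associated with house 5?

rugby

By clue 5, the rugby player is in house 5.
The person with the beech tree is in house 4 (clue 6).
Clue 1: the lacrosse player is in house 4.
House 3 sport: only cricket fits.
From clue 4, the person with the hickory tree must be in house 2.
The person with the spruce tree is in house 1 (clue 9).
House 5 tree: only cedar fits.
From clue 3, the badminton player must be in house 2.
From clue 7, the fish owner must be in house 3.
Clue 8: the rabbit owner is in house 2.
That leaves poplar as the tree for house 3.
So house 1 gets baseball for sport.
From clue 2, the snake owner must be in house 5.
Clue 2: the ferret owner is in house 4.
So house 1 gets lizard for pet.
So: house 1 = spruce/baseball/lizard, house 2 = hickory/badminton/rabbit, house 3 = poplar/cricket/fish, house 4 = beech/lacrosse/ferret, house 5 = cedar/rugby/snake.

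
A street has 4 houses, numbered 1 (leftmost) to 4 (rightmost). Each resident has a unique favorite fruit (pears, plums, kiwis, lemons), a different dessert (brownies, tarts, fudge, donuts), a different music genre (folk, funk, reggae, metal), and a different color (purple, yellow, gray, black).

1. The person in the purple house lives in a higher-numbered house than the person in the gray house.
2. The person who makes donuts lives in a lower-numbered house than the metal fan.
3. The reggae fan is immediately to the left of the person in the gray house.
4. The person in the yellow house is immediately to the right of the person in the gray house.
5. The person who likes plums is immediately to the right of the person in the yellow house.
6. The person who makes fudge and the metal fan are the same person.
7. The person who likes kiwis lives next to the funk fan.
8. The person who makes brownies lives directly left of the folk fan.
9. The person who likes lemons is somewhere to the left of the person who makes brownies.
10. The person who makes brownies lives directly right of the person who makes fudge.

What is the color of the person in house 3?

By clue 5, the person who likes plums is in house 4.
By clue 5, the person in the yellow house is in house 3.
Clue 10: the person who makes brownies is in house 3.
From clue 10, the person who makes fudge must be in house 2.
House 1's dessert must be donuts (nothing else left).
House 4's dessert must be tarts (nothing else left).
So house 1 gets black for color.
House 2's color must be gray (nothing else left).
House 4's color must be purple (nothing else left).
Clue 3: the reggae fan is in house 1.
The metal fan is in house 2 (clue 6).
The folk fan is in house 4 (clue 8).
The only music genre still possible for house 3 is funk.
By clue 7, the person who likes kiwis is in house 2.
That leaves lemons as the favorite fruit for house 1.
The only favorite fruit still possible for house 3 is pears.
So: house 1 = lemons/donuts/reggae/black, house 2 = kiwis/fudge/metal/gray, house 3 = pears/brownies/funk/yellow, house 4 = plums/tarts/folk/purple.

yellow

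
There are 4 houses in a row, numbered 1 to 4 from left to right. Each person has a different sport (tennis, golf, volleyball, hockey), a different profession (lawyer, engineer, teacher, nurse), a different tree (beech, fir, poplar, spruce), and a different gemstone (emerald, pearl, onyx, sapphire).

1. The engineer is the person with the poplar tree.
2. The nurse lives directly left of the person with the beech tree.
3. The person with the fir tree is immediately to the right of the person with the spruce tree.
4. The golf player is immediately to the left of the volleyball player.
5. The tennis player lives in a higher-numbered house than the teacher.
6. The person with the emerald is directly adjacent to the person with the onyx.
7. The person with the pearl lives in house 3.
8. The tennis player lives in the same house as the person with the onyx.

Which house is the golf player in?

3

Clue 7 places the person with the pearl in house 3.
By clue 6, the person with the emerald is in house 1.
Clue 6 places the person with the onyx in house 2.
From clue 8, the tennis player must be in house 2.
So house 4 gets sapphire for gemstone.
From clue 4, the golf player must be in house 3.
Clue 4 places the volleyball player in house 4.
Clue 5: the teacher is in house 1.
House 1 sport: only hockey fits.
That leaves spruce as the tree for house 1.
Clue 3 places the person with the fir tree in house 2.
The engineer is narrowed to house 3 or 4; consider each.
Placing it in house 3 leads to a contradiction, so it's in house 4.
Clue 1: the person with the poplar tree is in house 4.
House 3's tree must be beech (nothing else left).
Clue 2: the nurse is in house 2.
The only profession still possible for house 3 is lawyer.
So: house 1 = hockey/teacher/spruce/emerald, house 2 = tennis/nurse/fir/onyx, house 3 = golf/lawyer/beech/pearl, house 4 = volleyball/engineer/poplar/sapphire.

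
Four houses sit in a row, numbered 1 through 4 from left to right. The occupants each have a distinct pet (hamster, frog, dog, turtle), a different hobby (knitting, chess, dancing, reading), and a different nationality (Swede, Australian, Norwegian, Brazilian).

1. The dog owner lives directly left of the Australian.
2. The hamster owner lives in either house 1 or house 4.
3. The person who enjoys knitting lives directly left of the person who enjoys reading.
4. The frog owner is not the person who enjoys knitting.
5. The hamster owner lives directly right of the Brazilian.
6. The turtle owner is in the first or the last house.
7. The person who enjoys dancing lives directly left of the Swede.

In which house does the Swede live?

Clue 5: the hamster owner is in house 4.
Clue 5 places the Brazilian in house 3.
The only pet still possible for house 1 is turtle.
So house 1 gets Norwegian for nationality.
From clue 1, the dog owner must be in house 3.
Clue 1: the Australian is in house 4.
So house 2 gets frog for pet.
The only nationality still possible for house 2 is Swede.
Clue 7: the person who enjoys dancing is in house 1.
Clue 3: the person who enjoys reading is in house 4.
That leaves chess as the hobby for house 2.
So house 3 gets knitting for hobby.
So: house 1 = turtle/dancing/Norwegian, house 2 = frog/chess/Swede, house 3 = dog/knitting/Brazilian, house 4 = hamster/reading/Australian.

2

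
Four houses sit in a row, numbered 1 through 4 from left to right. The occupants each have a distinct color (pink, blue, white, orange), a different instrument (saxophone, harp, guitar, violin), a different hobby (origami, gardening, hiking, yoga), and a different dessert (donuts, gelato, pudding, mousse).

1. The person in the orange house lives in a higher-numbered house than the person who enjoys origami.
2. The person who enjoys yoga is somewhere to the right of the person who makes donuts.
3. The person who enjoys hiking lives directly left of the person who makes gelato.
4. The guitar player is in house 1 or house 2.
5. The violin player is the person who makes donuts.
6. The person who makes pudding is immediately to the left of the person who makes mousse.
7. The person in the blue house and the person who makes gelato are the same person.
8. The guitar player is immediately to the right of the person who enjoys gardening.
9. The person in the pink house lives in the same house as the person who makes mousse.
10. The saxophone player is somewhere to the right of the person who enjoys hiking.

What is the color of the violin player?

From clue 8, the guitar player must be in house 2.
The person who enjoys gardening is in house 1 (clue 8).
The only color still possible for house 1 is white.
So house 4 gets yoga for hobby.
House 2 color: only pink fits.
From clue 9, the person who makes mousse must be in house 2.
House 4 dessert: only gelato fits.
Clue 3: the person who enjoys hiking is in house 3.
From clue 6, the person who makes pudding must be in house 1.
From clue 7, the person in the blue house must be in house 4.
By clue 10, the saxophone player is in house 4.
So house 3 gets orange for color.
House 2 hobby: only origami fits.
House 3 dessert: only donuts fits.
From clue 5, the violin player must be in house 3.
So house 1 gets harp for instrument.
So: house 1 = white/harp/gardening/pudding, house 2 = pink/guitar/origami/mousse, house 3 = orange/violin/hiking/donuts, house 4 = blue/saxophone/yoga/gelato.

orange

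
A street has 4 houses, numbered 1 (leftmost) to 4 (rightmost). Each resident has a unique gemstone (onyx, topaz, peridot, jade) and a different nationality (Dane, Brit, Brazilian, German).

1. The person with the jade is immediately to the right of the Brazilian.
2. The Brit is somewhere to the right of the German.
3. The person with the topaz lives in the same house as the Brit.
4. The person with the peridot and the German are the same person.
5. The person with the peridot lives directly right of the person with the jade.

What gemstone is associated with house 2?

jade

Clue 5: the person with the peridot is in house 3.
Clue 5: the person with the jade is in house 2.
That leaves onyx as the gemstone for house 1.
The only gemstone still possible for house 4 is topaz.
Clue 1 places the Brazilian in house 1.
From clue 3, the Brit must be in house 4.
By clue 4, the German is in house 3.
The only nationality still possible for house 2 is Dane.
So: house 1 = onyx/Brazilian, house 2 = jade/Dane, house 3 = peridot/German, house 4 = topaz/Brit.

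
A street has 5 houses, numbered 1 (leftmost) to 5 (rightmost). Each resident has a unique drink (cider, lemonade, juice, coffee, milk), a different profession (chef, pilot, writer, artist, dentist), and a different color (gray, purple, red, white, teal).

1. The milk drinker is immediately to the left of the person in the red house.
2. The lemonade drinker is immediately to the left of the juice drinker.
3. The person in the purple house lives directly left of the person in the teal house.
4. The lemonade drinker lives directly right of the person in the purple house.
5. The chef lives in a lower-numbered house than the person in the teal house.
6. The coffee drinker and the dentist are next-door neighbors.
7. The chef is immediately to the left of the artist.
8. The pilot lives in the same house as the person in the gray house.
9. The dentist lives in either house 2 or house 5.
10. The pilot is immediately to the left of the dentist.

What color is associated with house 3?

purple

The dentist is narrowed to house 2 or 5; consider each.
Placing it in house 5 leads to a contradiction, so it's in house 2.
The pilot is in house 1 (clue 10).
So house 5 gets writer for profession.
The person in the teal house is in house 4 (clue 5).
Clue 7: the artist is in house 4.
Clue 8: the person in the gray house is in house 1.
House 3's profession must be chef (nothing else left).
From clue 3, the person in the purple house must be in house 3.
Clue 4: the lemonade drinker is in house 4.
Clue 1: the milk drinker is in house 1.
From clue 1, the person in the red house must be in house 2.
By clue 2, the juice drinker is in house 5.
The only drink still possible for house 2 is cider.
House 3's drink must be coffee (nothing else left).
That leaves white as the color for house 5.
So: house 1 = milk/pilot/gray, house 2 = cider/dentist/red, house 3 = coffee/chef/purple, house 4 = lemonade/artist/teal, house 5 = juice/writer/white.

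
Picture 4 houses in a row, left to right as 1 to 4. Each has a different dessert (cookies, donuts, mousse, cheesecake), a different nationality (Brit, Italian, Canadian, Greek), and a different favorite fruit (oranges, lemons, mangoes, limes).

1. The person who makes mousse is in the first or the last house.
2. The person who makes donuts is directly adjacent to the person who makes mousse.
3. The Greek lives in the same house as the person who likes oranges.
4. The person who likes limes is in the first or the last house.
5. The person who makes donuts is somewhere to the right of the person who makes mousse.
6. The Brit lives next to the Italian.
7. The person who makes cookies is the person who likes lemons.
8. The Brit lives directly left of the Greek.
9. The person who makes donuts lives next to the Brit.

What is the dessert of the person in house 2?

donuts

From clue 5, the person who makes mousse must be in house 1.
Clue 2 places the person who makes donuts in house 2.
The person who makes cheesecake is narrowed to house 3 or 4; consider each.
Placing it in house 3 leads to a contradiction, so it's in house 4.
House 3 dessert: only cookies fits.
From clue 7, the person who likes lemons must be in house 3.
The Brit is narrowed to house 1 or 3; consider each.
Placing it in house 1 leads to a contradiction, so it's in house 3.
The Greek is in house 4 (clue 8).
That leaves Canadian as the nationality for house 1.
House 2 nationality: only Italian fits.
Clue 3: the person who likes oranges is in house 4.
That leaves limes as the favorite fruit for house 1.
The only favorite fruit still possible for house 2 is mangoes.
So: house 1 = mousse/Canadian/limes, house 2 = donuts/Italian/mangoes, house 3 = cookies/Brit/lemons, house 4 = cheesecake/Greek/oranges.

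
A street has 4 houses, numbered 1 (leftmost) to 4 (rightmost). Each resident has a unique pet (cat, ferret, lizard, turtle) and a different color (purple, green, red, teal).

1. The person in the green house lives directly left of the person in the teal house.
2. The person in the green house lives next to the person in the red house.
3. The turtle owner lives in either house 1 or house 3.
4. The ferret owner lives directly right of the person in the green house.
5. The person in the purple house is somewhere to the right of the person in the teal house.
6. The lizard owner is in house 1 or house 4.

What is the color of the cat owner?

House 4's color must be purple (nothing else left).
The ferret owner is narrowed to house 2 or 3; consider each.
Placing it in house 2 leads to a contradiction, so it's in house 3.
From clue 4, the person in the green house must be in house 2.
The only pet still possible for house 1 is turtle.
That leaves cat as the pet for house 2.
House 4 pet: only lizard fits.
That leaves red as the color for house 1.
House 3 color: only teal fits.
So: house 1 = turtle/red, house 2 = cat/green, house 3 = ferret/teal, house 4 = lizard/purple.

green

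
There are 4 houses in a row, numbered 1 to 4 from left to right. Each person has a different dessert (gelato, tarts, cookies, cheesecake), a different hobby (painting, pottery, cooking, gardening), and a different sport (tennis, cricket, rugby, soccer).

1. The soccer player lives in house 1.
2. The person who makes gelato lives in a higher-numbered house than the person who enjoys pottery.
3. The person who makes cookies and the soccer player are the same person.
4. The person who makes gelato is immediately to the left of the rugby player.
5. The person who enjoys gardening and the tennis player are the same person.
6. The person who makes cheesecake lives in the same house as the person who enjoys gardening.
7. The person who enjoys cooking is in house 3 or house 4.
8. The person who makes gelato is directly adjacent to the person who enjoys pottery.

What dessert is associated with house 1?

cookies

Clue 1 places the soccer player in house 1.
Clue 3 places the person who makes cookies in house 1.
The person who makes gelato is narrowed to house 2 or 3; consider each.
Placing it in house 3 leads to a contradiction, so it's in house 2.
By clue 2, the person who enjoys pottery is in house 1.
Clue 4 places the rugby player in house 3.
Clue 6: the person who makes cheesecake is in house 4.
The person who enjoys gardening is in house 4 (clue 6).
That leaves tarts as the dessert for house 3.
That leaves painting as the hobby for house 2.
The only hobby still possible for house 3 is cooking.
By clue 5, the tennis player is in house 4.
The only sport still possible for house 2 is cricket.
So: house 1 = cookies/pottery/soccer, house 2 = gelato/painting/cricket, house 3 = tarts/cooking/rugby, house 4 = cheesecake/gardening/tennis.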